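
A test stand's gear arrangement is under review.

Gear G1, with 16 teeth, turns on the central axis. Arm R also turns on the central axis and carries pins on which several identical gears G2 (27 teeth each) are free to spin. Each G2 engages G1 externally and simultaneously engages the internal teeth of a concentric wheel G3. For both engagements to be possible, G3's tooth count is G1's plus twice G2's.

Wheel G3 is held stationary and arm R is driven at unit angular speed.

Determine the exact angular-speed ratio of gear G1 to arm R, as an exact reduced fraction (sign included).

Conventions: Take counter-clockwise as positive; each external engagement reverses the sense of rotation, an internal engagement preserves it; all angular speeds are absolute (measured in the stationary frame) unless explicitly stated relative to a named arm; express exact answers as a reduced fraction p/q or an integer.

43/8

recognized (axles ride arm R): planetary set, 16/27/70 teeth
ring teeth: 16 + 2·27 = 70
16(ω_sun−ω_arm) = −70(ω_ring−ω_arm),  ω_ring = 0, ω_arm = 1
ω_sun = 1 − (70/16)(0−1) = 43/8
ω_out/ω_in = 43/8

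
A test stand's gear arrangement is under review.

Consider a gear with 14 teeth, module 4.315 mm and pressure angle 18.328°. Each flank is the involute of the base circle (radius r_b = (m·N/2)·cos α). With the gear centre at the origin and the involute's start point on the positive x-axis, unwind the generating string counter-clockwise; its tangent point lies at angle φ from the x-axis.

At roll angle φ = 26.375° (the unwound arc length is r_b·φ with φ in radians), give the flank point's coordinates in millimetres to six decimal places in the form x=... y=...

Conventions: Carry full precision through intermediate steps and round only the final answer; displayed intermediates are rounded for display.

single-mesh involute tooth geometry (14T wheel at module 4.315)
pitch radius r_p = m·N/2 = 4.315·14/2 = 30.205000
base radius r_b = r_p·cos α = 30.205000·cos 18.328° = 28.672758
roll angle φ = 26.375° = 0.46033059 rad
x = r_b·(cos φ + φ·sin φ) = 31.551645
y = r_b·(sin φ − φ·cos φ) = 0.912697

x=31.551645 y=0.912697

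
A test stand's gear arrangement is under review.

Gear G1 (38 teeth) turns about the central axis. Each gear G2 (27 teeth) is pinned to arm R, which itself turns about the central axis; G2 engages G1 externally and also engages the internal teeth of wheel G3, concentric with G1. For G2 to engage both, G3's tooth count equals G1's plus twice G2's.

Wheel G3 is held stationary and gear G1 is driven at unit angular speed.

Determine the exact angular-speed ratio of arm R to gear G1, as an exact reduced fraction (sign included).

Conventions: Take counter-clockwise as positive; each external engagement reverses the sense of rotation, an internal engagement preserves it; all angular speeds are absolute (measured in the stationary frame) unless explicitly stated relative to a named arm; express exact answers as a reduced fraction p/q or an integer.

19/65

planetary set (38T centre, 27T on arm, 92T internal) — Willis relation
ring teeth: 38 + 2·27 = 92
38(ω_sun−ω_arm) = −92(ω_ring−ω_arm),  ω_ring = 0, ω_sun = 1
38(1−ω_arm) = −92(0−ω_arm)  ⇒  130·ω_arm = 38  ⇒  ω_arm = 19/65
ω_out/ω_in = 19/65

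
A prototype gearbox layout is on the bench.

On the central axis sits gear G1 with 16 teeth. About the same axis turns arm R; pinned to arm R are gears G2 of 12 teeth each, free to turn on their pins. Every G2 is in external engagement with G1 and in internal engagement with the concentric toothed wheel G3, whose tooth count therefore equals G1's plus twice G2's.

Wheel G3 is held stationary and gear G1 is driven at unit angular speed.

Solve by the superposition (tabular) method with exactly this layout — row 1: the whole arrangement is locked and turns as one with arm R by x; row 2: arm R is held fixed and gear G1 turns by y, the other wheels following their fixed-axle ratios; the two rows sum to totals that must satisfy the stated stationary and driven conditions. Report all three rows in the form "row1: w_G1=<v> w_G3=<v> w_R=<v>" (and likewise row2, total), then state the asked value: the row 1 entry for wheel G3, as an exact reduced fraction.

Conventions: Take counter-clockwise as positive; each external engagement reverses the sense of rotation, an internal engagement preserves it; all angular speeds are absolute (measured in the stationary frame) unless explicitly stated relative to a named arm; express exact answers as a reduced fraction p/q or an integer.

row1: w_G1=2/7 w_G3=2/7 w_R=2/7
row2: w_G1=5/7 w_G3=-2/7 w_R=0
total: w_G1=1 w_G3=0 w_R=2/7
asked value: 2/7

class = planetary set [G3 = 16+2·12 = 40; Willis about the carrier]
superposition row 1 [locked train]: every member turns x
row 2: sun turns y, ring = −(16/40)·y, arm 0
boundary: total ω_ring = x − (16/40)·y = 0 and total ω_sun = x + y = 1  ⇒  y = 5/7, x = 2/7
row 2 ring = −(16/40)·5/7 = -2/7
totals (row 1 + row 2): sun 2/7 + 5/7 = 1, ring 2/7 + (-2/7) = 0, arm 2/7 + 0 = 2/7
asked cell (row1, ring) = 2/7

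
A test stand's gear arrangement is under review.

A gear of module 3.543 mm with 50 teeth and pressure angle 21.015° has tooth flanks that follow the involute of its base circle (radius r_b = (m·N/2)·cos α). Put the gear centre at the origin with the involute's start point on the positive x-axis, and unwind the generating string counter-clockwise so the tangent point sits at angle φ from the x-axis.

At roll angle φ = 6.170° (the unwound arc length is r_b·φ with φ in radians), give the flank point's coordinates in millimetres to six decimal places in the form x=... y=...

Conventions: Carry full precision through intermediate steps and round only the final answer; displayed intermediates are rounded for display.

x=83.161602 y=0.034378

topology: single-mesh involute geometry — m = 3.543, N = 50
pitch radius r_p = m·N/2 = 3.543·50/2 = 88.575000
base radius r_b = r_p·cos α = 88.575000·cos 21.015° = 82.683573
roll angle φ = 6.170° = 0.10768681 rad
x = r_b·(cos φ + φ·sin φ) = 83.161602
y = r_b·(sin φ − φ·cos φ) = 0.034378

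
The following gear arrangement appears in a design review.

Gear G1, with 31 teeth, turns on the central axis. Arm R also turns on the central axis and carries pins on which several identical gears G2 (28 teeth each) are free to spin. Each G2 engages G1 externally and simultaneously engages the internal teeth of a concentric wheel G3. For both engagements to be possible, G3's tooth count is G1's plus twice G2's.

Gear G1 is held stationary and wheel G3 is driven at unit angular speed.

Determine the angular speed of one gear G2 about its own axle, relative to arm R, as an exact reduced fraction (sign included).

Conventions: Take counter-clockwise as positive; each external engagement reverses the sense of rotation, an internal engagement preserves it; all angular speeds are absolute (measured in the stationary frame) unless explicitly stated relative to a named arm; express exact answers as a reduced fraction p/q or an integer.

planetary set (31T centre, 28T on arm, 87T internal) — Willis relation
ring teeth: 31 + 2·28 = 87
31(ω_sun−ω_arm) = −87(ω_ring−ω_arm),  ω_sun = 0, ω_ring = 1
31(0−ω_arm) = −87(1−ω_arm)  ⇒  118·ω_arm = 87  ⇒  ω_arm = 87/118
sun–planet mesh: 31·(0−87/118) = −28·(ω_p−ω_arm)  ⇒  ω_p−ω_arm = 2697/3304
exact speed ratio = 2697/3304

2697/3304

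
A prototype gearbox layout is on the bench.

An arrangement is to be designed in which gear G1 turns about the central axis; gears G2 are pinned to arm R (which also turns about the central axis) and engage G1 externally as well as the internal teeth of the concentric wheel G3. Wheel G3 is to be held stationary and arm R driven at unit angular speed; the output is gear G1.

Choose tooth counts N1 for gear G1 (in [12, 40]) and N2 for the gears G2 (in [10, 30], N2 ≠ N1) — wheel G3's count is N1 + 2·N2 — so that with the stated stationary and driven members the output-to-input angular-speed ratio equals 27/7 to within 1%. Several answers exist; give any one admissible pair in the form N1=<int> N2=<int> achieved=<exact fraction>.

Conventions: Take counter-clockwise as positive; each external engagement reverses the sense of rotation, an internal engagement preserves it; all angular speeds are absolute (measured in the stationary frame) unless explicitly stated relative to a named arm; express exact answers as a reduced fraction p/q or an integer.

topology: planetary set — design target 27/7, arm = carrier (Willis)
Willis with ω_ring = 0: ω_sun/ω_arm = (N1+N3)/N1; set equal to 27/7  ⇒  N3/N1 = 27/7 − 1 = 20/7
N3 = N1 + 2·N2  ⇒  N2/N1 = (N3/N1 − 1)/2 = (20/7 − 1)/2 = 13/14
smallest multiple with N1 ≥ 12 and N2 ≥ 10: k = 1  ⇒  N1 = 1·14 = 14, N2 = 1·13 = 13 (N1 ≤ 40, N2 ≤ 30, N2 ≠ N1 ✓), N3 = 14 + 2·13 = 40
check: (N1+N3)/N1 with N1 = 14, N3 = 40 gives 27/7; |achieved − target| = 0 ≤ 27/700 ✓

N1=14 N2=13 achieved=27/7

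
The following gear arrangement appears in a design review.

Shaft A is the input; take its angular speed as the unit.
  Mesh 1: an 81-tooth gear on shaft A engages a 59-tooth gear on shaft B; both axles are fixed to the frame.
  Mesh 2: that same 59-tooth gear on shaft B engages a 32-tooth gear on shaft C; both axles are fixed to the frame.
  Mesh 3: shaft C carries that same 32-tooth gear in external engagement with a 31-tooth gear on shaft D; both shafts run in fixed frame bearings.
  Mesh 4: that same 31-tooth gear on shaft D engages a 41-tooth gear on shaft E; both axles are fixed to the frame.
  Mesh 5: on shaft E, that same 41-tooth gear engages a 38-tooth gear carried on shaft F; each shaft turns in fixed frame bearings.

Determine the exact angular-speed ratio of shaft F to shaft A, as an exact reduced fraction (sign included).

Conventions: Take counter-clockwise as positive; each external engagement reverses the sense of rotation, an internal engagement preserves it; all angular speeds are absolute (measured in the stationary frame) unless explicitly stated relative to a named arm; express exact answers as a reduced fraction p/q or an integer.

class = fixed-axis compound train [5 meshes; 5 ratios multiply, 5 sense flips]
mesh 1 [81T→59T]: running ratio 81/59, sense −
mesh 2 [59T→32T]: running ratio 81/32, sense +
mesh 3 [32T→31T]: running ratio 81/31, sense −
mesh 4 [31T→41T]: running ratio 81/41, sense +
mesh 5 [41T→38T]: running ratio 81/38, sense −
ω_out/ω_in = -81/38

-81/38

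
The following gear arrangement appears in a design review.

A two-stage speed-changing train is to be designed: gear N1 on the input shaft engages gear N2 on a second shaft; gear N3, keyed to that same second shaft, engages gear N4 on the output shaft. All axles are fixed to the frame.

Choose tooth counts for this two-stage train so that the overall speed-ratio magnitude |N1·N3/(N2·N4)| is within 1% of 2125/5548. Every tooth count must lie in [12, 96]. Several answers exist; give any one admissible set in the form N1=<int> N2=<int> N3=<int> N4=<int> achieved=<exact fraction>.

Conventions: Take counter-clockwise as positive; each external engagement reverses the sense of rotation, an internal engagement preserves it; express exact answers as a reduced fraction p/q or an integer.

N1=25 N2=73 N3=85 N4=76 achieved=2125/5548

design class (target 2125/5548): fixed-axis compound train
target = 2125/5548 in lowest terms: an exact hit needs N1·N3 = k·2125 and N2·N4 = k·5548 for one integer k, every count in [12, 96]; additionally prefer no 1:1 stage (N1 ≠ N2, N3 ≠ N4)
k = 1: N1·N3 = 2125 = 25·85, N2·N4 = 5548 = 73·76
achieved = 25·85/(73·76) = 2125/5548; |achieved − target| = 0 ≤ 85/22192 ✓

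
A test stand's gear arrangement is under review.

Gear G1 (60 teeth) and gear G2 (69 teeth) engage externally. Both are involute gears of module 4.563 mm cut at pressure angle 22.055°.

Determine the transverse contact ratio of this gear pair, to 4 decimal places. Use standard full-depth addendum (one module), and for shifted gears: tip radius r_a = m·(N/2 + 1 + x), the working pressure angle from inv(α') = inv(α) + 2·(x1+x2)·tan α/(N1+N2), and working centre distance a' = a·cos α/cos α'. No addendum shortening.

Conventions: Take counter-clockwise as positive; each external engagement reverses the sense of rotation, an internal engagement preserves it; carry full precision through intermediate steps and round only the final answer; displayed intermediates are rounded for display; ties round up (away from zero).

1.6861

single-mesh involute tooth geometry (60T engaging 69T at module 4.563)
base radii: r_b1 = 126.872914, r_b2 = 145.903851
tip radii: r_a1 = 141.453000, r_a2 = 161.986500
no profile shift: α' = α, a' = a
action lengths: √(r_a1²−r_b1²) = 62.547701, √(r_a2²−r_b2²) = 70.368262
base pitch p_b = π·m·cos α = 13.286101
CR = (62.547701 + 70.368262 − 294.313500·sin 22.05500°)/13.286101 = 1.686145
contact ratio ≈ 1.6861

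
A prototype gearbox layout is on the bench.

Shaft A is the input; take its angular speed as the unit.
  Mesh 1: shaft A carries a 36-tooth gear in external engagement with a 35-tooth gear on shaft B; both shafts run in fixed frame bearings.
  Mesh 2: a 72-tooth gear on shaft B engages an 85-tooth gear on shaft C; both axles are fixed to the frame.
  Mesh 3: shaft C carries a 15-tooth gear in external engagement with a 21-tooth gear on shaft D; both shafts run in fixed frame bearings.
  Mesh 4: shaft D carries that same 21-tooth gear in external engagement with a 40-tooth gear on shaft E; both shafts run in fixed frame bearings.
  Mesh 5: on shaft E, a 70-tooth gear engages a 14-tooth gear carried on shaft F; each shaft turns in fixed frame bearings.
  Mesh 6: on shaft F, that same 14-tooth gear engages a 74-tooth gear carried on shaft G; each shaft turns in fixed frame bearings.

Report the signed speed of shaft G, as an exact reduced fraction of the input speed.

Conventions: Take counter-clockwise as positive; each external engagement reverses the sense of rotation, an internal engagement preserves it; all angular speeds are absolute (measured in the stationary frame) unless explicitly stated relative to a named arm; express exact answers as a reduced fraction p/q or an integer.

6-mesh fixed-axis compound train (all bearings frame-fixed)
mesh 1 [36T→35T]: |ω|/ω_in = 1×36/35 = 36/35, sense flips to −
mesh 2 [72T→85T]: |ω|/ω_in = (36/35)×72/85 = 2592/2975, sense flips to +
mesh 3 [15T→21T]: |ω|/ω_in = (2592/2975)×15/21 = 2592/4165, sense flips to −
mesh 4 [21T→40T]: |ω|/ω_in = (2592/4165)×21/40 = 972/2975, sense flips to +
mesh 5 [70T→14T]: |ω|/ω_in = (972/2975)×70/14 = 972/595, sense flips to −
mesh 6 [14T→74T]: |ω|/ω_in = (972/595)×14/74 = 972/3145, sense flips to +
signed output speed (× input speed) = 972/3145

972/3145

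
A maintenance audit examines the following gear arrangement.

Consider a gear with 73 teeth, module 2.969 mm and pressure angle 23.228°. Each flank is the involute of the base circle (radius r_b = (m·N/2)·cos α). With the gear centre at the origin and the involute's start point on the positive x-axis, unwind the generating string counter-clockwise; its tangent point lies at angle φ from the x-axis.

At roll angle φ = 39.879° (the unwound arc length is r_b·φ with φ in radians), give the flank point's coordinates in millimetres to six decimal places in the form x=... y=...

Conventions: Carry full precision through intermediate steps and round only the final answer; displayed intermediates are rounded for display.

x=120.862267 y=10.659781

single-mesh involute tooth geometry (73T wheel at module 2.969)
pitch radius r_p = m·N/2 = 2.969·73/2 = 108.368500
base radius r_b = r_p·cos α = 108.368500·cos 23.228° = 99.584443
roll angle φ = 39.879° = 0.69601985 rad
x = r_b·(cos φ + φ·sin φ) = 120.862267
y = r_b·(sin φ − φ·cos φ) = 10.659781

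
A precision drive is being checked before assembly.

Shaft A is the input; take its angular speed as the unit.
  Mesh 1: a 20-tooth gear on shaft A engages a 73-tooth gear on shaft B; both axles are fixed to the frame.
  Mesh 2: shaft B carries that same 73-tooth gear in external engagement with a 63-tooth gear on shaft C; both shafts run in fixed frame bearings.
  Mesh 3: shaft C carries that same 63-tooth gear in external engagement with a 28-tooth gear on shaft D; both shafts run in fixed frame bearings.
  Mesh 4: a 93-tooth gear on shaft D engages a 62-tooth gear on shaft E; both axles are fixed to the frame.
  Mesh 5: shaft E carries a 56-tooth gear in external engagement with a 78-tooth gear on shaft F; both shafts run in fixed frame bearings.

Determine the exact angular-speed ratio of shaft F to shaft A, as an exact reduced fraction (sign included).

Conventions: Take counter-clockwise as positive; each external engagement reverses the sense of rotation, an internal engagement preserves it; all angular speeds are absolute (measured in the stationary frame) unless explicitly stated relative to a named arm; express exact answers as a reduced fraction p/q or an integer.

class = fixed-axis compound train [5 meshes; 5 ratios multiply, 5 sense flips]
mesh 1 [20T→73T]: running ratio 20/73, sense −
mesh 2 [73T→63T]: running ratio 20/63, sense +
mesh 3 [63T→28T]: running ratio 5/7, sense −
mesh 4 [93T→62T]: running ratio 15/14, sense +
mesh 5 [56T→78T]: running ratio 10/13, sense −
ω_out/ω_in = -10/13

-10/13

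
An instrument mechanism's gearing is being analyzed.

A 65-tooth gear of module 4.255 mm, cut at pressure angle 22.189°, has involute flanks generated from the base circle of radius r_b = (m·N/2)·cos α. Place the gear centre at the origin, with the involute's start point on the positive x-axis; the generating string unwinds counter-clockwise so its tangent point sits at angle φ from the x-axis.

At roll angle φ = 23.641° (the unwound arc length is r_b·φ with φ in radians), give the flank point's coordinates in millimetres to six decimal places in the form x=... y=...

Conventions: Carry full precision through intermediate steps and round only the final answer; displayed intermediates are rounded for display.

x=138.486728 y=2.947567

single-mesh involute tooth geometry (65T wheel at module 4.255)
pitch radius r_p = m·N/2 = 4.255·65/2 = 138.287500
base radius r_b = r_p·cos α = 138.287500·cos 22.189° = 128.046358
roll angle φ = 23.641° = 0.41261329 rad
x = r_b·(cos φ + φ·sin φ) = 138.486728
y = r_b·(sin φ − φ·cos φ) = 2.947567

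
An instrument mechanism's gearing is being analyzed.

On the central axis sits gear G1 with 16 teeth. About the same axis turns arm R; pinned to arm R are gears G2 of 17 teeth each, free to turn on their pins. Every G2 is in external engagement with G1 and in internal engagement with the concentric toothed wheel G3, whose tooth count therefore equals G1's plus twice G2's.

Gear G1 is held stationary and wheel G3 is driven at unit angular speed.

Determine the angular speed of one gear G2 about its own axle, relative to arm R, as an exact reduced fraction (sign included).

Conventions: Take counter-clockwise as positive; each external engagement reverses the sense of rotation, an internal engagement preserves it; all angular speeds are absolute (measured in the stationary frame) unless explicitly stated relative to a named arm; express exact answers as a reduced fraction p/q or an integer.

recognized (axles ride arm R): planetary set, 16/17/50 teeth
ring teeth: 16 + 2·17 = 50
16(ω_sun−ω_arm) = −50(ω_ring−ω_arm),  ω_sun = 0, ω_ring = 1
16(0−ω_arm) = −50(1−ω_arm)  ⇒  66·ω_arm = 50  ⇒  ω_arm = 25/33
sun–planet mesh: 16·(0−25/33) = −17·(ω_p−ω_arm)  ⇒  ω_p−ω_arm = 400/561
exact speed ratio = 400/561

400/561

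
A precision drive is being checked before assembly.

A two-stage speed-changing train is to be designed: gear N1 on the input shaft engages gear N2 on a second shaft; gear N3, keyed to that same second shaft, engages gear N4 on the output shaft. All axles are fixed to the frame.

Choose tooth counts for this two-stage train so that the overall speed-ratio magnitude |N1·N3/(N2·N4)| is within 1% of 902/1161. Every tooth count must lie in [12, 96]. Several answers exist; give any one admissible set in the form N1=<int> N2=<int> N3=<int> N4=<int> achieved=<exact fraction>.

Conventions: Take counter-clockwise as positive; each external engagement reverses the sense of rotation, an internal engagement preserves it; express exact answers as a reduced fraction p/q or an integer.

class = fixed-axis compound train [2-stage, 902/1161 wanted]
target = 902/1161 in lowest terms: an exact hit needs N1·N3 = k·902 and N2·N4 = k·1161 for one integer k, every count in [12, 96]; additionally prefer no 1:1 stage (N1 ≠ N2, N3 ≠ N4)
k = 1: N1·N3 = 902 = 22·41, N2·N4 = 1161 = 27·43
achieved = 22·41/(27·43) = 902/1161; |achieved − target| = 0 ≤ 451/58050 ✓

N1=22 N2=27 N3=41 N4=43 achieved=902/1161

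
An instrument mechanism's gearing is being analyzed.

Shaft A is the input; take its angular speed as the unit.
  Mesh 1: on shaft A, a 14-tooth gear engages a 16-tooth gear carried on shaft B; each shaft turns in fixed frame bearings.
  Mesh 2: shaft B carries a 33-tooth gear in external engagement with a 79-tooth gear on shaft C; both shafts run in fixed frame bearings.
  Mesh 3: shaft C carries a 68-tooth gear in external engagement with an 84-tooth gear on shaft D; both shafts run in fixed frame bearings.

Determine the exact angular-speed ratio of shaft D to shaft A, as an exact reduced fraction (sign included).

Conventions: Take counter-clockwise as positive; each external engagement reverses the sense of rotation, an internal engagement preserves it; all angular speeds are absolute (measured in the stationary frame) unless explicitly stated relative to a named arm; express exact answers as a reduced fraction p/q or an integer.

class = fixed-axis compound train [3 meshes; 3 ratios multiply, 3 sense flips]
mesh 1 [14T→16T]: running ratio 7/8, sense −
mesh 2 [33T→79T]: running ratio 231/632, sense +
mesh 3 [68T→84T]: running ratio 187/632, sense −
ω_out/ω_in = -187/632

-187/632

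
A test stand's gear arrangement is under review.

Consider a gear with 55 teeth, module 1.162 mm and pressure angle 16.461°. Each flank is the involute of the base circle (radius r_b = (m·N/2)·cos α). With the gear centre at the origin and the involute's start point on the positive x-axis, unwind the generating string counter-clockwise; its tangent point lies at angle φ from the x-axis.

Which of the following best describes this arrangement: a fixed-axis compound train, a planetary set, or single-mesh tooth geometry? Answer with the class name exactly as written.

class = single-mesh tooth geometry [base-circle involute, m = 1.162, 55T]
classification: single-mesh tooth geometry

single-mesh tooth geometry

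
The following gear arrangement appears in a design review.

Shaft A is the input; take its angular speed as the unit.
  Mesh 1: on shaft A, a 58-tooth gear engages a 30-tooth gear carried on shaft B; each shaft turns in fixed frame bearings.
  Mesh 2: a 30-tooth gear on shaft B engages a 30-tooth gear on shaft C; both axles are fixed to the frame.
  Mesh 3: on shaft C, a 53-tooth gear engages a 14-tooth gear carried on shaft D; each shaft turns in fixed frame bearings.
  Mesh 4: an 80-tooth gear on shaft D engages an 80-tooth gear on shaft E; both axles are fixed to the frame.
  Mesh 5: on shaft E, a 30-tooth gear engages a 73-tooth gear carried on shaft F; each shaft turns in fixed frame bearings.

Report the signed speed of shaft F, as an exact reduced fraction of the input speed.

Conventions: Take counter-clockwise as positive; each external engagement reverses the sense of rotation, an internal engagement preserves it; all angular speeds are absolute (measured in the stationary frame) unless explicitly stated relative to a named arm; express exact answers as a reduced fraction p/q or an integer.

-1537/511

5-mesh fixed-axis compound train (all bearings frame-fixed)
mesh 1 [58T→30T]: |ω|/ω_in = 1×58/30 = 29/15, sense flips to −
mesh 2 [30T→30T]: |ω|/ω_in = (29/15)×30/30 = 29/15, sense flips to +
mesh 3 [53T→14T]: |ω|/ω_in = (29/15)×53/14 = 1537/210, sense flips to −
mesh 4 [80T→80T]: |ω|/ω_in = (1537/210)×80/80 = 1537/210, sense flips to +
mesh 5 [30T→73T]: |ω|/ω_in = (1537/210)×30/73 = 1537/511, sense flips to −
signed output speed (× input speed) = -1537/511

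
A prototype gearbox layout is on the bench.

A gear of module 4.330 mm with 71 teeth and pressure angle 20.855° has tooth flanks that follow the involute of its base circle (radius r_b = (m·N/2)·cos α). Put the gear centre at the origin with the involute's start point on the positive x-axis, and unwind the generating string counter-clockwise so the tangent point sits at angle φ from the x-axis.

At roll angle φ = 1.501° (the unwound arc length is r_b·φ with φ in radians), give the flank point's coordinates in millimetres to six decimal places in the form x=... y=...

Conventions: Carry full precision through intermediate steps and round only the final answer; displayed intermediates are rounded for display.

single-mesh involute tooth geometry (71T wheel at module 4.330)
pitch radius r_p = m·N/2 = 4.330·71/2 = 153.715000
base radius r_b = r_p·cos α = 153.715000·cos 20.855° = 143.644265
roll angle φ = 1.501° = 0.02619739 rad
x = r_b·(cos φ + φ·sin φ) = 143.693548
y = r_b·(sin φ − φ·cos φ) = 0.000861

x=143.693548 y=0.000861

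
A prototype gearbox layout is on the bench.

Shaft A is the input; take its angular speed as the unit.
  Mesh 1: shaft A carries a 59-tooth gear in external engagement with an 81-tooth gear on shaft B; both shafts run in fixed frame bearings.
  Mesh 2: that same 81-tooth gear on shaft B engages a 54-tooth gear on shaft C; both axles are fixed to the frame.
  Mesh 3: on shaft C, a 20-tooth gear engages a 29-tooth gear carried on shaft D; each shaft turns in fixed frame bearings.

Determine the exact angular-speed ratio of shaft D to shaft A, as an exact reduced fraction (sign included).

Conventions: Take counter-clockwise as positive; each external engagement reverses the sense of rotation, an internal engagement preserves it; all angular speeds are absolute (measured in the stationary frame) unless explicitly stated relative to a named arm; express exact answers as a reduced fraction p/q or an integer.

class = fixed-axis compound train [3 meshes; 3 ratios multiply, 3 sense flips]
mesh 1 [59T→81T]: running ratio 59/81, sense −
mesh 2 [81T→54T]: running ratio 59/54, sense +
mesh 3 [20T→29T]: running ratio 590/783, sense −
ω_out/ω_in = -590/783

-590/783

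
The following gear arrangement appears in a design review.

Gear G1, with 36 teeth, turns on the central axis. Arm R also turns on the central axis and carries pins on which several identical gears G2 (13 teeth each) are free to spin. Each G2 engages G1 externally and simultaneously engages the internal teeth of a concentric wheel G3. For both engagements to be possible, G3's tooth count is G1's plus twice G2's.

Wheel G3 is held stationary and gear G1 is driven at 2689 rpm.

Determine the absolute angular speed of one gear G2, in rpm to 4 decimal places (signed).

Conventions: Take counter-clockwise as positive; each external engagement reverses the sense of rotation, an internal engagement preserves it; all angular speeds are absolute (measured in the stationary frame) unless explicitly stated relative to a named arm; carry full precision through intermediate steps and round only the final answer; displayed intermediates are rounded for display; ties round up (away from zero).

-3723.2308 rpm

class = planetary set [G3 = 36+2·13 = 62; Willis about the carrier]
normalise by the input: solve with ω_sun = 1, then scale by 2689 rpm
ring teeth: 36 + 2·13 = 62
36(ω_sun−ω_arm) = −62(ω_ring−ω_arm),  ω_ring = 0, ω_sun = 1
36(1−ω_arm) = −62(0−ω_arm)  ⇒  98·ω_arm = 36  ⇒  ω_arm = 18/49
sun–planet mesh: 36·(1−18/49) = −13·(ω_p−ω_arm)  ⇒  ω_p−ω_arm = -1116/637
ω_p = 18/49 − 1116/637 = -18/13
scale: ω_p = -18/13 × 2689 rpm = -3723.2308 rpm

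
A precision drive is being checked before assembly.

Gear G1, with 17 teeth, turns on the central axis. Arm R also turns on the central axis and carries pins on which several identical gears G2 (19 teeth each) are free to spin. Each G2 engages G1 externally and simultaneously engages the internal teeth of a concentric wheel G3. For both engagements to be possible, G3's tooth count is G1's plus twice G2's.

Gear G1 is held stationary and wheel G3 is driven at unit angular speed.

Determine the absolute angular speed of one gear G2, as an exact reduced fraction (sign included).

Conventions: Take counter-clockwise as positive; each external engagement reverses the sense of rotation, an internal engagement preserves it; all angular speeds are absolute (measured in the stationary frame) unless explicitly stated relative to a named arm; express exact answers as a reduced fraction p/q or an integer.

planetary set (17T centre, 19T on arm, 55T internal) — Willis relation
ring teeth: 17 + 2·19 = 55
17(ω_sun−ω_arm) = −55(ω_ring−ω_arm),  ω_sun = 0, ω_ring = 1
17(0−ω_arm) = −55(1−ω_arm)  ⇒  72·ω_arm = 55  ⇒  ω_arm = 55/72
sun–planet mesh: 17·(0−55/72) = −19·(ω_p−ω_arm)  ⇒  ω_p−ω_arm = 935/1368
ω_p = 55/72 + 935/1368 = 55/38
exact speed ratio = 55/38

55/38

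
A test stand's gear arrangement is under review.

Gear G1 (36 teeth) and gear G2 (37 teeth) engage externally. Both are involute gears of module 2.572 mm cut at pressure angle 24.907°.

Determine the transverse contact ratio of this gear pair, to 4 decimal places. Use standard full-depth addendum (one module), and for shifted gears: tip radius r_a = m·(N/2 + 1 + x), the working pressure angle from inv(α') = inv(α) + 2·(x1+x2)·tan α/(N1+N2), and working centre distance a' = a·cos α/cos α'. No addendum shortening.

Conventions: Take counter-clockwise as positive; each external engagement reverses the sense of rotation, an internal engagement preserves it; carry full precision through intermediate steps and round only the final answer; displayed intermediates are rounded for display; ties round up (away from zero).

1.5029

single-mesh involute tooth geometry (36T engaging 37T at module 2.572)
base radii: r_b1 = 41.990128, r_b2 = 43.156520
tip radii: r_a1 = 48.868000, r_a2 = 50.154000
no profile shift: α' = α, a' = a
action lengths: √(r_a1²−r_b1²) = 24.998212, √(r_a2²−r_b2²) = 25.552661
base pitch p_b = π·m·cos α = 7.328660
CR = (24.998212 + 25.552661 − 93.878000·sin 24.90700°)/7.328660 = 1.502931
contact ratio ≈ 1.5029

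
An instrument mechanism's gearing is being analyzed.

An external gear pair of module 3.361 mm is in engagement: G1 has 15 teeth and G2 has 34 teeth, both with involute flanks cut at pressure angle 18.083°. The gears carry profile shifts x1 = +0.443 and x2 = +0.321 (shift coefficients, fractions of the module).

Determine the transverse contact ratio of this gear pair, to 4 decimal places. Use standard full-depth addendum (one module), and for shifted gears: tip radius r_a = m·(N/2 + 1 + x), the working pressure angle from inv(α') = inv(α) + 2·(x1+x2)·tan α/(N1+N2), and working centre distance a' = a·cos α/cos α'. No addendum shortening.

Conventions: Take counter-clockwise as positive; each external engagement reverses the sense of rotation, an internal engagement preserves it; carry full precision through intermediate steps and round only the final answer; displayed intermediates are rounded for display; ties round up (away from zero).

recognized (one external pair, fixed centres): single-mesh tooth geometry, m = 3.361, N1 = 15, N2 = 34
base radii: r_b1 = 23.962448, r_b2 = 54.314882
tip radii: r_a1 = 30.057423, r_a2 = 61.576881
inv(α') = inv(18.083°) + 2·(+0.443+0.321)·tan α/(15+34) = 0.02109628  ⇒  α' = 22.35937°
a' = a·cos α / cos α' = 82.3445·cos 18.083°/cos 22.35937° = 84.640974
action lengths: √(r_a1²−r_b1²) = 18.145241, √(r_a2²−r_b2²) = 29.010444
base pitch p_b = π·m·cos α = 10.037367
CR = (18.145241 + 29.010444 − 84.640974·sin 22.35937°)/10.037367 = 1.490134
contact ratio ≈ 1.4901

1.4901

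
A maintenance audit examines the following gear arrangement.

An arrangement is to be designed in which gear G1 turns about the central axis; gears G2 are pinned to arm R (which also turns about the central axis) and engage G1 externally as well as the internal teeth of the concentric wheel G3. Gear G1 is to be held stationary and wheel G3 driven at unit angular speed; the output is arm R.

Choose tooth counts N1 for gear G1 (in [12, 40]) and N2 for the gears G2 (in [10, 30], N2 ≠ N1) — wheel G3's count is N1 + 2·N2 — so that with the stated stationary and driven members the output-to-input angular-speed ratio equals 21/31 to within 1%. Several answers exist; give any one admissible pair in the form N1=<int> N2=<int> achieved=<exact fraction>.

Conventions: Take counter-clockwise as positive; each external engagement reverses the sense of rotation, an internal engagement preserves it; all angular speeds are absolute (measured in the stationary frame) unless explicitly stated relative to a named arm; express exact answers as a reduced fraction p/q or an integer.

N1=20 N2=11 achieved=21/31

class = planetary set [ratio 21/31 wanted; Willis about the carrier]
Willis with ω_sun = 0: ω_arm/ω_ring = N3/(N1+N3); set equal to 21/31  ⇒  N3/N1 = (21/31)/(1 − 21/31) = 21/10
N3 = N1 + 2·N2  ⇒  N2/N1 = (N3/N1 − 1)/2 = (21/10 − 1)/2 = 11/20
smallest multiple with N1 ≥ 12 and N2 ≥ 10: k = 1  ⇒  N1 = 1·20 = 20, N2 = 1·11 = 11 (N1 ≤ 40, N2 ≤ 30, N2 ≠ N1 ✓), N3 = 20 + 2·11 = 42
check: N3/(N1+N3) with N1 = 20, N3 = 42 gives 21/31; |achieved − target| = 0 ≤ 21/3100 ✓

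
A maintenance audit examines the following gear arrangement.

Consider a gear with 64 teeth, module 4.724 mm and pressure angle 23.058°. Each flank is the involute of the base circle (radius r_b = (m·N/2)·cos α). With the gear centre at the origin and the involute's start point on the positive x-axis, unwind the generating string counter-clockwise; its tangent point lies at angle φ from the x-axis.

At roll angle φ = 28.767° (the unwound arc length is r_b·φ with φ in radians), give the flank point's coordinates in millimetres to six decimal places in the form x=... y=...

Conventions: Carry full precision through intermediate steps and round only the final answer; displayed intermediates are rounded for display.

x=155.532810 y=5.721450

single-mesh involute tooth geometry (64T wheel at module 4.724)
pitch radius r_p = m·N/2 = 4.724·64/2 = 151.168000
base radius r_b = r_p·cos α = 151.168000·cos 23.058° = 139.091014
roll angle φ = 28.767° = 0.50207887 rad
x = r_b·(cos φ + φ·sin φ) = 155.532810
y = r_b·(sin φ − φ·cos φ) = 5.721450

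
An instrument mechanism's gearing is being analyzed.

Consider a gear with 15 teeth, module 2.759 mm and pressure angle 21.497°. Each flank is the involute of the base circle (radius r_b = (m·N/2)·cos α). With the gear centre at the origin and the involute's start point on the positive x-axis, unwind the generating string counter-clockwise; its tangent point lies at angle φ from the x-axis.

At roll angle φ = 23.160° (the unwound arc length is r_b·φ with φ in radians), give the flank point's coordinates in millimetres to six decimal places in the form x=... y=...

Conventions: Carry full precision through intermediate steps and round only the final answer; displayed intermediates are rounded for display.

recognized (one wheel, involute flank): single-mesh tooth geometry, m = 2.759, N = 15
pitch radius r_p = m·N/2 = 2.759·15/2 = 20.692500
base radius r_b = r_p·cos α = 20.692500·cos 21.497° = 19.253063
roll angle φ = 23.160° = 0.40421825 rad
x = r_b·(cos φ + φ·sin φ) = 20.762295
y = r_b·(sin φ − φ·cos φ) = 0.416978

x=20.762295 y=0.416978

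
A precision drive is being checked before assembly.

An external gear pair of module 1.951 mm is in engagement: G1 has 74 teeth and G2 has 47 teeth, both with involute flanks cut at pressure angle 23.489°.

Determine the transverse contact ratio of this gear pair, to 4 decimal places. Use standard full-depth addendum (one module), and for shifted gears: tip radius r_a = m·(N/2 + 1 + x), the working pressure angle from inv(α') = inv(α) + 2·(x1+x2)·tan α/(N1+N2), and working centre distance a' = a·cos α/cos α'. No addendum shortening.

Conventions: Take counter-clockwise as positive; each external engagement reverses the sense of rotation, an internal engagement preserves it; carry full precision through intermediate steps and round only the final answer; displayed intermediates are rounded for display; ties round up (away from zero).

single-mesh involute tooth geometry (74T engaging 47T at module 1.951)
base radii: r_b1 = 66.205341, r_b2 = 42.049338
tip radii: r_a1 = 74.138000, r_a2 = 47.799500
no profile shift: α' = α, a' = a
action lengths: √(r_a1²−r_b1²) = 33.366089, √(r_a2²−r_b2²) = 22.729835
base pitch p_b = π·m·cos α = 5.621357
CR = (33.366089 + 22.729835 − 118.035500·sin 23.48900°)/5.621357 = 1.609960
contact ratio ≈ 1.6100

1.6100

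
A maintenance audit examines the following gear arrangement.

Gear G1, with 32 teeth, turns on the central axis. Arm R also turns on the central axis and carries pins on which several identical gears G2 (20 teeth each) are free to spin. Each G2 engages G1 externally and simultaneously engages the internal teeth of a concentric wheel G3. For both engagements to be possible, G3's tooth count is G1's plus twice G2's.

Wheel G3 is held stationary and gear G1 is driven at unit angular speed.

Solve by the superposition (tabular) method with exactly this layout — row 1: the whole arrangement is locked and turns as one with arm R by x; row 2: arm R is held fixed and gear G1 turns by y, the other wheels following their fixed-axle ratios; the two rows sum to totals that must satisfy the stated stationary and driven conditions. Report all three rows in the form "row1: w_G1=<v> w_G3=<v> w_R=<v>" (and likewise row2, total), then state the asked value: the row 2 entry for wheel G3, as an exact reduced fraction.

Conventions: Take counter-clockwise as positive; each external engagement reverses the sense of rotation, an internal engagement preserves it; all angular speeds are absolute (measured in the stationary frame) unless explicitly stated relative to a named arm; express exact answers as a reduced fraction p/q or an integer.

row1: w_G1=4/13 w_G3=4/13 w_R=4/13
row2: w_G1=9/13 w_G3=-4/13 w_R=0
total: w_G1=1 w_G3=0 w_R=4/13
asked value: -4/13

recognized (axles ride arm R): planetary set, 32/20/72 teeth
row 1 — lock + rotate with arm: ω_sun = ω_ring = ω_arm = x
row 2: sun turns y, ring = −(32/72)·y, arm 0
boundary: total ω_ring = x − (32/72)·y = 0 and total ω_sun = x + y = 1  ⇒  y = 9/13, x = 4/13
row 2 ring = −(32/72)·9/13 = -4/13
totals (row 1 + row 2): sun 4/13 + 9/13 = 1, ring 4/13 + (-4/13) = 0, arm 4/13 + 0 = 4/13
asked cell (row2, ring) = -4/13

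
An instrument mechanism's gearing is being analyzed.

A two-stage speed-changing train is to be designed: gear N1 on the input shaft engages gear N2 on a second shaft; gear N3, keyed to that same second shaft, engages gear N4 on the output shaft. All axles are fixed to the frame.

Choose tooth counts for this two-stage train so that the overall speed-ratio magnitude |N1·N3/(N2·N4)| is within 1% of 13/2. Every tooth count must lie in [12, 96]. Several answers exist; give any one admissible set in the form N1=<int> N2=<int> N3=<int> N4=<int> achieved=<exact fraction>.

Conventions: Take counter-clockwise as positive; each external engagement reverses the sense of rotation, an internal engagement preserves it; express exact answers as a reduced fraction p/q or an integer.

2-stage fixed-axis compound train for ratio 13/2
target = 13/2 in lowest terms: an exact hit needs N1·N3 = k·13 and N2·N4 = k·2 for one integer k, every count in [12, 96]; additionally prefer no 1:1 stage (N1 ≠ N2, N3 ≠ N4)
k = 1…71: no 1:1-free in-range split of k·13 and k·2 into factor pairs; take k = 72
k = 72: N1·N3 = 936 = 13·72, N2·N4 = 144 = 12·12
achieved = 13·72/(12·12) = 13/2; |achieved − target| = 0 ≤ 13/200 ✓

N1=13 N2=12 N3=72 N4=12 achieved=13/2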